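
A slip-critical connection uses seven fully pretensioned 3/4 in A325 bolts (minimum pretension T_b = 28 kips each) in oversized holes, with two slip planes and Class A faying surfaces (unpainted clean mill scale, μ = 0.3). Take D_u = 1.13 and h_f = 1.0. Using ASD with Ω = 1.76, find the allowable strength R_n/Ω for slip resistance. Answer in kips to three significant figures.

75.5 kips

R_n = μ · D_u · h_f · T_b · n_s · n_b = 0.3 × 1.13 × 1.0 × 28 × 2 × 7 = 132.9 kips.
Allowable strength R_n/Ω = 132.9 / 1.76 = 75.5 kips.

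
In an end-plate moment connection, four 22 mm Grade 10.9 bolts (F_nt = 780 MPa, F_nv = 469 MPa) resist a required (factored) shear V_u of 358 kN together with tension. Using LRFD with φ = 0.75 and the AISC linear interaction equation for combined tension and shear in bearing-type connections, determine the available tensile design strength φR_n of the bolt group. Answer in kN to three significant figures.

A_b = π·22²/4 = 380.1 mm²; f_rv = 358 × 1000 / (4 × 380.1) = 235.4 MPa.
F'_nt = 1.3 F_nt − (F_nt / φF_nv) f_rv = 1.3·780 − (780/(0.75·469))·235.4 = 491.9 MPa, capped at F_nt → F'_nt = 491.9 MPa.
R_n = F'_nt · A_b · n = 491.9 × 380.1 × 4 / 1000 = 748 kN.
Design strength φR_n = 0.75 × 748 = 561 kN.

561 kN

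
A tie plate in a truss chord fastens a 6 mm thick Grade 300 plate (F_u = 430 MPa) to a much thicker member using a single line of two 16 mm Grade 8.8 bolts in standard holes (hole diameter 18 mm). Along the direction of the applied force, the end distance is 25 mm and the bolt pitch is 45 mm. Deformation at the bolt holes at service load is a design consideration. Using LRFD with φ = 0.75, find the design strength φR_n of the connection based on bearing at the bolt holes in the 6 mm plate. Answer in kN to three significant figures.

Per bolt r_n = 1.2 l_c t F_u ≤ 2.4 d t F_u; upper limit = 2.4 × 16 × 6 × 430 / 1000 = 99.07 kN.
Edge bolt: l_c = 25 − 18/2 = 16 mm → 1.2 × 16 × 6 × 430 / 1000 = 49.54 → r_n = 49.54 kN.
Interior bolts: l_c = 45 − 18 = 27 mm → 1.2 × 27 × 6 × 430 / 1000 = 83.59 → r_n = 83.59 kN.
R_n = 1 × 49.54 + 1 × 83.59 = 133.1 kN.
Design strength φR_n = 0.75 × 133.1 = 99.8 kN.

99.8 kN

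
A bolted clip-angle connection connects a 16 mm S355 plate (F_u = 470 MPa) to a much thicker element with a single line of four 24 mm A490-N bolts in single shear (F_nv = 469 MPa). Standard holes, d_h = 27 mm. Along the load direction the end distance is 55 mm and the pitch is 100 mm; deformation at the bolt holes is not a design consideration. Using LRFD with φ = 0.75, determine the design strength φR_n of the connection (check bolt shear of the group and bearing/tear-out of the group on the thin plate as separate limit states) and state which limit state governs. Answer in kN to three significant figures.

637 kN (bolt shear governs)

Bolt shear: A_b = π·24²/4 = 452.4 mm²; R_n = 469 × 452.4 × 4 × 1 / 1000 = 848.7 kN → 0.75 × 848.7 = 637 kN.
Bearing (1.5 l_c t F_u ≤ 3.0 d t F_u): upper limit = 3.0·24·16·470 / 1000 = 541.4 kN.
  Edge l_c = 55 − 27/2 = 41.5 → r_n = 468.1 kN; interior l_c = 100 − 27 = 73 → r_n = 541.4 kN.
  R_n,bearing = 1·468.1 + 3·541.4 = 2092 kN → 0.75 × 2092 = 1570 kN.
Bolt shear governs: 637 kN.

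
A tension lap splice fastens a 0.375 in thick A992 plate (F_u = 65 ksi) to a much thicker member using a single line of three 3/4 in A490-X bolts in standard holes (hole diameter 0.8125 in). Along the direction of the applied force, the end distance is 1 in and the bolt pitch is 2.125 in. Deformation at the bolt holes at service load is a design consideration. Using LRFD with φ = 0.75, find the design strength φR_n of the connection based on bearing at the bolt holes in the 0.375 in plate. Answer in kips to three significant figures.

Per bolt r_n = 1.2 l_c t F_u ≤ 2.4 d t F_u; upper limit = 2.4 × 0.75 × 0.375 × 65 = 43.87 kips.
Edge bolt: l_c = 1 − 0.8125/2 = 0.5938 in → 1.2 × 0.5938 × 0.375 × 65 = 17.37 → r_n = 17.37 kips.
Interior bolts: l_c = 2.125 − 0.8125 = 1.312 in → 1.2 × 1.312 × 0.375 × 65 = 38.39 → r_n = 38.39 kips.
R_n = 1 × 17.37 + 2 × 38.39 = 94.15 kips.
Design strength φR_n = 0.75 × 94.15 = 70.6 kips.

70.6 kips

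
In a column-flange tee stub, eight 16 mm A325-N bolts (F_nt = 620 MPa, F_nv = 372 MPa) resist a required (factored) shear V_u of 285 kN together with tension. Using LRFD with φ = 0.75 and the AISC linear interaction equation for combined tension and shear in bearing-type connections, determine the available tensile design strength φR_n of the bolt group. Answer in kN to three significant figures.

497 kN

A_b = π·16²/4 = 201.1 mm²; f_rv = 285 × 1000 / (8 × 201.1) = 177.2 MPa.
F'_nt = 1.3 F_nt − (F_nt / φF_nv) f_rv = 1.3·620 − (620/(0.75·372))·177.2 = 412.3 MPa, capped at F_nt → F'_nt = 412.3 MPa.
R_n = F'_nt · A_b · n = 412.3 × 201.1 × 8 / 1000 = 663.1 kN.
Design strength φR_n = 0.75 × 663.1 = 497 kN.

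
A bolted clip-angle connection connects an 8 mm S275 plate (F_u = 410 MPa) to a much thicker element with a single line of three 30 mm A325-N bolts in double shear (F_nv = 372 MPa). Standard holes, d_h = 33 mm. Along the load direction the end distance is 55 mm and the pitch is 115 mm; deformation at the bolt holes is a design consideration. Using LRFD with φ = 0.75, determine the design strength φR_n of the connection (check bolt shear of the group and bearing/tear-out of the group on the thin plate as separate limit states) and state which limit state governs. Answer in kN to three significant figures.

468 kN (bearing governs)

Bolt shear: A_b = π·30²/4 = 706.9 mm²; R_n = 372 × 706.9 × 3 × 2 / 1000 = 1578 kN → 0.75 × 1578 = 1180 kN.
Bearing (1.2 l_c t F_u ≤ 2.4 d t F_u): upper limit = 2.4·30·8·410 / 1000 = 236.2 kN.
  Edge l_c = 55 − 33/2 = 38.5 → r_n = 151.5 kN; interior l_c = 115 − 33 = 82 → r_n = 236.2 kN.
  R_n,bearing = 1·151.5 + 2·236.2 = 623.9 kN → 0.75 × 623.9 = 468 kN.
Bearing governs: 468 kN.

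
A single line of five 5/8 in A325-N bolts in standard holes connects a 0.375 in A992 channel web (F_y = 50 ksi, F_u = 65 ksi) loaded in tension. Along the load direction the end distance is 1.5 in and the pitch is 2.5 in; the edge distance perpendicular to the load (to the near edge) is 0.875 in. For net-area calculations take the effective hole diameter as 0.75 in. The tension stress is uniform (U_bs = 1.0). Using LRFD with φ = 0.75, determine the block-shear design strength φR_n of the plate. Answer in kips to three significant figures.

98.3 kips

Shear plane L_v = 1.5 + 4·2.5 = 11.5 in; A_gv = 11.5 × 0.375 = 4.312 in².
A_nv = (11.5 − 4.5·0.75) × 0.375 = 3.047 in².
A_nt = (0.875 − 0.5·0.75) × 0.375 = 0.1875 in².
0.6 F_u A_nv = 118.8 kips; 0.6 F_y A_gv = 129.4 kips → shear rupture governs the shear term.
R_n = 118.8 + 1.0 × 65 × 0.1875 = 131 kips.
Design strength φR_n = 0.75 × 131 = 98.3 kips.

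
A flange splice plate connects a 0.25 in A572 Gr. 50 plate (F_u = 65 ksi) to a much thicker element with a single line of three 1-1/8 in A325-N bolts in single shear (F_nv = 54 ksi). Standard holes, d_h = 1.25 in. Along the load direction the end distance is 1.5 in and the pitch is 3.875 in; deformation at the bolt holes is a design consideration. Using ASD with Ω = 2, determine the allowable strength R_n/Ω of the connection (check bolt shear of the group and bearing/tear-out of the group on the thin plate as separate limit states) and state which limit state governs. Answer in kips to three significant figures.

52.4 kips (bearing governs)

Bolt shear: A_b = π·1.125²/4 = 0.994 in²; R_n = 54 × 0.994 × 3 × 1 = 161 kips → 161 / 2 = 80.5 kips.
Bearing (1.2 l_c t F_u ≤ 2.4 d t F_u): upper limit = 2.4·1.125·0.25·65 = 43.87 kips.
  Edge l_c = 1.5 − 1.25/2 = 0.875 → r_n = 17.06 kips; interior l_c = 3.875 − 1.25 = 2.625 → r_n = 43.87 kips.
  R_n,bearing = 1·17.06 + 2·43.87 = 104.8 kips → 104.8 / 2 = 52.4 kips.
Bearing governs: 52.4 kips.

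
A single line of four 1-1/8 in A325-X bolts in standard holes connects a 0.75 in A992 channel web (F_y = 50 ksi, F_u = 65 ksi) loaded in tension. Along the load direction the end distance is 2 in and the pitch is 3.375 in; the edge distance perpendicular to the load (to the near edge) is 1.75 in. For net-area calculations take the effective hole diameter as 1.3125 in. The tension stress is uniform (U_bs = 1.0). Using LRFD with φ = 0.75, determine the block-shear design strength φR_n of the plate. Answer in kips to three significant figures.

205 kips

Shear plane L_v = 2 + 3·3.375 = 12.12 in; A_gv = 12.12 × 0.75 = 9.094 in².
A_nv = (12.12 − 3.5·1.3125) × 0.75 = 5.648 in².
A_nt = (1.75 − 0.5·1.3125) × 0.75 = 0.8203 in².
0.6 F_u A_nv = 220.3 kips; 0.6 F_y A_gv = 272.8 kips → shear rupture governs the shear term.
R_n = 220.3 + 1.0 × 65 × 0.8203 = 273.6 kips.
Design strength φR_n = 0.75 × 273.6 = 205 kips.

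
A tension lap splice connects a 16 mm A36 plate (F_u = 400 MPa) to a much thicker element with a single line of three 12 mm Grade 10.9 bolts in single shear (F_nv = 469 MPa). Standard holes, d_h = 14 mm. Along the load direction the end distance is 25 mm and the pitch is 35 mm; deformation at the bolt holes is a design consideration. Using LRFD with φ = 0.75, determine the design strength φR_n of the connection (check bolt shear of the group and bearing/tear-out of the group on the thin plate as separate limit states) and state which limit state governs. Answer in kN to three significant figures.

Bolt shear: A_b = π·12²/4 = 113.1 mm²; R_n = 469 × 113.1 × 3 × 1 / 1000 = 159.1 kN → 0.75 × 159.1 = 119 kN.
Bearing (1.2 l_c t F_u ≤ 2.4 d t F_u): upper limit = 2.4·12·16·400 / 1000 = 184.3 kN.
  Edge l_c = 25 − 14/2 = 18 → r_n = 138.2 kN; interior l_c = 35 − 14 = 21 → r_n = 161.3 kN.
  R_n,bearing = 1·138.2 + 2·161.3 = 460.8 kN → 0.75 × 460.8 = 346 kN.
Bolt shear governs: 119 kN.

119 kN (bolt shear governs)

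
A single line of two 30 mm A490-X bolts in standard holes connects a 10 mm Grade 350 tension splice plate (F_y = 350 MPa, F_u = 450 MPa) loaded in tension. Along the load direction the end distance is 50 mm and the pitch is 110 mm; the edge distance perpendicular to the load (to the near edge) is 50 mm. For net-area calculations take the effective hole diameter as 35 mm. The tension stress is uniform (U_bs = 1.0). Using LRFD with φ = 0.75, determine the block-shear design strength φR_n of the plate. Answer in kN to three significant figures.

327 kN

Shear plane L_v = 50 + 1·110 = 160 mm; A_gv = 160 × 10 = 1600 mm².
A_nv = (160 − 1.5·35) × 10 = 1075 mm².
A_nt = (50 − 0.5·35) × 10 = 325 mm².
0.6 F_u A_nv = 290.2 kN; 0.6 F_y A_gv = 336 kN → shear rupture governs the shear term.
R_n = 290.2 + 1.0 × 450 × 325 / 1000 = 436.5 kN.
Design strength φR_n = 0.75 × 436.5 = 327 kN.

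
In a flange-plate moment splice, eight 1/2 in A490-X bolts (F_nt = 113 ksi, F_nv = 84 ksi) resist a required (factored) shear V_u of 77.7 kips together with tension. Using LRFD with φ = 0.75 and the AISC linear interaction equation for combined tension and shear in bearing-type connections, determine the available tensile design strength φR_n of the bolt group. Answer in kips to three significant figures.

A_b = π·0.5²/4 = 0.1963 in²; f_rv = 77.7 / (8 × 0.1963) = 49.47 ksi.
F'_nt = 1.3 F_nt − (F_nt / φF_nv) f_rv = 1.3·113 − (113/(0.75·84))·49.47 = 58.18 ksi, capped at F_nt → F'_nt = 58.18 ksi.
R_n = F'_nt · A_b · n = 58.18 × 0.1963 × 8 = 91.38 kips.
Design strength φR_n = 0.75 × 91.38 = 68.5 kips.

68.5 kips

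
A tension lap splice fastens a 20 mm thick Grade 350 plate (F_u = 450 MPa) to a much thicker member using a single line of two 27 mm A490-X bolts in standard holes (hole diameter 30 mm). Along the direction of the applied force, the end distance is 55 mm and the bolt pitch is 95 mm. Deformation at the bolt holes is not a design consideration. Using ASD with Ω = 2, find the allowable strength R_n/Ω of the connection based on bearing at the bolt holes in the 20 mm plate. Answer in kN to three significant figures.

Per bolt r_n = 1.5 l_c t F_u ≤ 3.0 d t F_u; upper limit = 3.0 × 27 × 20 × 450 / 1000 = 729 kN.
Edge bolt: l_c = 55 − 30/2 = 40 mm → 1.5 × 40 × 20 × 450 / 1000 = 540 → r_n = 540 kN.
Interior bolts: l_c = 95 − 30 = 65 mm → 1.5 × 65 × 20 × 450 / 1000 = 877.5 → r_n = 729 kN.
R_n = 1 × 540 + 1 × 729 = 1269 kN.
Allowable strength R_n/Ω = 1269 / 2 = 634 kN.

634 kN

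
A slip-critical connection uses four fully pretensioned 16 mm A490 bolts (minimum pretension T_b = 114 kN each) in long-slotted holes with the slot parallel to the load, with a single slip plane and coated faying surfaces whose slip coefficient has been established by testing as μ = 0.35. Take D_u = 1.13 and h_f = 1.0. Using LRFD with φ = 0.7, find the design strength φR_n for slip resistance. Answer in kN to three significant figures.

126 kN

R_n = μ · D_u · h_f · T_b · n_s · n_b = 0.35 × 1.13 × 1.0 × 114 × 1 × 4 = 180.3 kN.
Design strength φR_n = 0.7 × 180.3 = 126 kN.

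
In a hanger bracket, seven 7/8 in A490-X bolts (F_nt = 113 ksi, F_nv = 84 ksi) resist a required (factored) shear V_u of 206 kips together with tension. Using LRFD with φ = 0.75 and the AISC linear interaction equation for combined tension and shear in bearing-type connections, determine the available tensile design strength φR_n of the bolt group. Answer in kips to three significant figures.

187 kips

A_b = π·0.875²/4 = 0.6013 in²; f_rv = 206 / (7 × 0.6013) = 48.94 ksi.
F'_nt = 1.3 F_nt − (F_nt / φF_nv) f_rv = 1.3·113 − (113/(0.75·84))·48.94 = 59.12 ksi, capped at F_nt → F'_nt = 59.12 ksi.
R_n = F'_nt · A_b · n = 59.12 × 0.6013 × 7 = 248.8 kips.
Design strength φR_n = 0.75 × 248.8 = 187 kips.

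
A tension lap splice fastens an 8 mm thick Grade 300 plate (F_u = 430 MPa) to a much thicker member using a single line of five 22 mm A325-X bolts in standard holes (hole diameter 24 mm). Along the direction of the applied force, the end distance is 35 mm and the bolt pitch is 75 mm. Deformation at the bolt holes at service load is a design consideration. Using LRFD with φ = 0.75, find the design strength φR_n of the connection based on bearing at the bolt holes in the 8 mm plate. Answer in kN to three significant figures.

Per bolt r_n = 1.2 l_c t F_u ≤ 2.4 d t F_u; upper limit = 2.4 × 22 × 8 × 430 / 1000 = 181.6 kN.
Edge bolt: l_c = 35 − 24/2 = 23 mm → 1.2 × 23 × 8 × 430 / 1000 = 94.94 → r_n = 94.94 kN.
Interior bolts: l_c = 75 − 24 = 51 mm → 1.2 × 51 × 8 × 430 / 1000 = 210.5 → r_n = 181.6 kN.
R_n = 1 × 94.94 + 4 × 181.6 = 821.5 kN.
Design strength φR_n = 0.75 × 821.5 = 616 kN.

616 kN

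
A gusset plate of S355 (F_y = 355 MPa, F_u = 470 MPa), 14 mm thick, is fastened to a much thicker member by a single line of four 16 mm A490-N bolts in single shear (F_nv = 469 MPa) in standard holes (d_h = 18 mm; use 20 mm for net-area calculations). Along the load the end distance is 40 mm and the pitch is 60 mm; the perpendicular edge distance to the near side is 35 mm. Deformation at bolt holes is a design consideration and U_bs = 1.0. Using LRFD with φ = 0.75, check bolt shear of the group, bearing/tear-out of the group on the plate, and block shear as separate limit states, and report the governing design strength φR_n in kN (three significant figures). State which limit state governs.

283 kN (bolt shear governs)

Bolt shear: A_b = π·16²/4 = 201.1 mm²; R_n = 469 × 201.1 × 4 × 1 / 1000 = 377.2 kN → 0.75 × 377.2 = 283 kN.
Bearing: edge l_c = 31, r_n = 244.8 kN; interior l_c = 42, r_n = 252.7 kN; R_n = 244.8 + 3·252.7 = 1003 kN → 752 kN.
Block shear: A_gv = 3080, A_nv = 2100, A_nt = 350 mm²; R_n = min(0.6F_uA_nv, 0.6F_yA_gv) + U_bs·F_u·A_nt = 756.7 kN → 568 kN.
Bolt shear governs: 283 kN.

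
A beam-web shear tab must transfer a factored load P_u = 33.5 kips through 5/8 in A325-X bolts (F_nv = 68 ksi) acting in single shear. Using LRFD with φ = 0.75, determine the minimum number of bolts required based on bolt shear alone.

A_b = π·0.625²/4 = 0.3068 in².
Per-bolt design strength φR_n = 0.75 × 68 × 0.3068 × 1 = 15.65 kips.
n ≥ 33.5 / 15.65 = 2.141 → use 3 bolts.

3 bolts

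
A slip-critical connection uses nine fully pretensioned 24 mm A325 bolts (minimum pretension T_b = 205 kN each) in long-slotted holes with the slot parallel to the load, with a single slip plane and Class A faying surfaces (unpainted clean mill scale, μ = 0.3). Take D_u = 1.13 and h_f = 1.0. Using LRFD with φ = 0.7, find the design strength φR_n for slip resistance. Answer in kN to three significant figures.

438 kN

R_n = μ · D_u · h_f · T_b · n_s · n_b = 0.3 × 1.13 × 1.0 × 205 × 1 × 9 = 625.5 kN.
Design strength φR_n = 0.7 × 625.5 = 438 kN.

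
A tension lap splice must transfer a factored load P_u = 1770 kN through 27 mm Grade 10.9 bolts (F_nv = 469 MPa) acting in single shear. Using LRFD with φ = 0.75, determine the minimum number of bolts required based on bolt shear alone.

A_b = π·27²/4 = 572.6 mm².
Per-bolt design strength φR_n = 0.75 × 469 × 572.6 × 1 / 1000 = 201.4 kN.
n ≥ 1770 / 201.4 = 8.789 → use 9 bolts.

9 bolts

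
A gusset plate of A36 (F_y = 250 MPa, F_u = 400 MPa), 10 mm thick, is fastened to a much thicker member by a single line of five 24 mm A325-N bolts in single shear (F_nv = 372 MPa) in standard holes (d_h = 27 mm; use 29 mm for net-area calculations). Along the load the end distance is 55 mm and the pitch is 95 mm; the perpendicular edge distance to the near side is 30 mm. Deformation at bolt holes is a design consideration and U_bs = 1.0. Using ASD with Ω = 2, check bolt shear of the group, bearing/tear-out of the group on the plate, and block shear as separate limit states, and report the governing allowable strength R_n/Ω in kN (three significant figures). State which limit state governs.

357 kN (block shear governs)

Bolt shear: A_b = π·24²/4 = 452.4 mm²; R_n = 372 × 452.4 × 5 × 1 / 1000 = 841.4 kN → 841.4 / 2 = 421 kN.
Bearing: edge l_c = 41.5, r_n = 199.2 kN; interior l_c = 68, r_n = 230.4 kN; R_n = 199.2 + 4·230.4 = 1121 kN → 560 kN.
Block shear: A_gv = 4350, A_nv = 3045, A_nt = 155 mm²; R_n = min(0.6F_uA_nv, 0.6F_yA_gv) + U_bs·F_u·A_nt = 714.5 kN → 357 kN.
Block shear governs: 357 kN.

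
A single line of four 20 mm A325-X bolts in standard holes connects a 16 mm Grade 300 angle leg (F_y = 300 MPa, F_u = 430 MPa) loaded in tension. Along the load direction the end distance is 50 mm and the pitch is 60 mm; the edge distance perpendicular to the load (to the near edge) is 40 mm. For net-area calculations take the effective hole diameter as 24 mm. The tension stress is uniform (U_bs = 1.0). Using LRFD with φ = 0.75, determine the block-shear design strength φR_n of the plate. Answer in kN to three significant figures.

596 kN

Shear plane L_v = 50 + 3·60 = 230 mm; A_gv = 230 × 16 = 3680 mm².
A_nv = (230 − 3.5·24) × 16 = 2336 mm².
A_nt = (40 − 0.5·24) × 16 = 448 mm².
0.6 F_u A_nv = 602.7 kN; 0.6 F_y A_gv = 662.4 kN → shear rupture governs the shear term.
R_n = 602.7 + 1.0 × 430 × 448 / 1000 = 795.3 kN.
Design strength φR_n = 0.75 × 795.3 = 596 kN.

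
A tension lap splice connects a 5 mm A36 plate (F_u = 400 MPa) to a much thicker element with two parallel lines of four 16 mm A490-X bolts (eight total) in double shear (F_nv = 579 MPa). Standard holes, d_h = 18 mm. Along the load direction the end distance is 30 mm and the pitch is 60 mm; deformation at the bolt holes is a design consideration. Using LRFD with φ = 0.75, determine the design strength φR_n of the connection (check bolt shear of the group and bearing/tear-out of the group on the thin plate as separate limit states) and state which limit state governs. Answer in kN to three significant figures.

421 kN (bearing governs)

Bolt shear: A_b = π·16²/4 = 201.1 mm²; R_n = 579 × 201.1 × 8 × 2 / 1000 = 1863 kN → 0.75 × 1863 = 1400 kN.
Bearing (1.2 l_c t F_u ≤ 2.4 d t F_u): upper limit = 2.4·16·5·400 / 1000 = 76.8 kN.
  Edge l_c = 30 − 18/2 = 21 → r_n = 50.4 kN; interior l_c = 60 − 18 = 42 → r_n = 76.8 kN.
  R_n,bearing = 2·50.4 + 6·76.8 = 561.6 kN → 0.75 × 561.6 = 421 kN.
Bearing governs: 421 kN.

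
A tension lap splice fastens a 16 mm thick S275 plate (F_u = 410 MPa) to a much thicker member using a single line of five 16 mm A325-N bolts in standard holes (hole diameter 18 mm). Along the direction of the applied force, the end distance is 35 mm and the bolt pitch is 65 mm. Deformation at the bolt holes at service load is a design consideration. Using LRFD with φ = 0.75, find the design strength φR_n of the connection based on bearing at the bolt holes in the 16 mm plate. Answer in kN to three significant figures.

909 kN

Per bolt r_n = 1.2 l_c t F_u ≤ 2.4 d t F_u; upper limit = 2.4 × 16 × 16 × 410 / 1000 = 251.9 kN.
Edge bolt: l_c = 35 − 18/2 = 26 mm → 1.2 × 26 × 16 × 410 / 1000 = 204.7 → r_n = 204.7 kN.
Interior bolts: l_c = 65 − 18 = 47 mm → 1.2 × 47 × 16 × 410 / 1000 = 370 → r_n = 251.9 kN.
R_n = 1 × 204.7 + 4 × 251.9 = 1212 kN.
Design strength φR_n = 0.75 × 1212 = 909 kN.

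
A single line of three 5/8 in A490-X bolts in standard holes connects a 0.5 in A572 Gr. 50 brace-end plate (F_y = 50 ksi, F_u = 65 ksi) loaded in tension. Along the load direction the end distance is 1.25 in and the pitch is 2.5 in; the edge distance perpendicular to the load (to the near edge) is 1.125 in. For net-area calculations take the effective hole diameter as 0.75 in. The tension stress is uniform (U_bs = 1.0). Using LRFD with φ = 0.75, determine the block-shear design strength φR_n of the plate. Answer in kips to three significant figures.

82.3 kips

Shear plane L_v = 1.25 + 2·2.5 = 6.25 in; A_gv = 6.25 × 0.5 = 3.125 in².
A_nv = (6.25 − 2.5·0.75) × 0.5 = 2.188 in².
A_nt = (1.125 − 0.5·0.75) × 0.5 = 0.375 in².
0.6 F_u A_nv = 85.31 kips; 0.6 F_y A_gv = 93.75 kips → shear rupture governs the shear term.
R_n = 85.31 + 1.0 × 65 × 0.375 = 109.7 kips.
Design strength φR_n = 0.75 × 109.7 = 82.3 kips.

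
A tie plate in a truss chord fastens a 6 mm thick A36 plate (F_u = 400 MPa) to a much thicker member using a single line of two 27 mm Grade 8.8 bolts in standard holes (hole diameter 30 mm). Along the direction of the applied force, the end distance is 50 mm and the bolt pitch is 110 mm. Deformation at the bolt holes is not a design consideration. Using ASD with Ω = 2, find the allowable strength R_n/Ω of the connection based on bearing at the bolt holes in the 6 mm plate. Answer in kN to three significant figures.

160 kN

Per bolt r_n = 1.5 l_c t F_u ≤ 3.0 d t F_u; upper limit = 3.0 × 27 × 6 × 400 / 1000 = 194.4 kN.
Edge bolt: l_c = 50 − 30/2 = 35 mm → 1.5 × 35 × 6 × 400 / 1000 = 126 → r_n = 126 kN.
Interior bolts: l_c = 110 − 30 = 80 mm → 1.5 × 80 × 6 × 400 / 1000 = 288 → r_n = 194.4 kN.
R_n = 1 × 126 + 1 × 194.4 = 320.4 kN.
Allowable strength R_n/Ω = 320.4 / 2 = 160 kN.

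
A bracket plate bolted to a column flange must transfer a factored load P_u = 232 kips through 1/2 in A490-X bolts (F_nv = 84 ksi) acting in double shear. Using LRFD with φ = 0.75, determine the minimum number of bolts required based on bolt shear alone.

A_b = π·0.5²/4 = 0.1963 in².
Per-bolt design strength φR_n = 0.75 × 84 × 0.1963 × 2 = 24.74 kips.
n ≥ 232 / 24.74 = 9.378 → use 10 bolts.

10 bolts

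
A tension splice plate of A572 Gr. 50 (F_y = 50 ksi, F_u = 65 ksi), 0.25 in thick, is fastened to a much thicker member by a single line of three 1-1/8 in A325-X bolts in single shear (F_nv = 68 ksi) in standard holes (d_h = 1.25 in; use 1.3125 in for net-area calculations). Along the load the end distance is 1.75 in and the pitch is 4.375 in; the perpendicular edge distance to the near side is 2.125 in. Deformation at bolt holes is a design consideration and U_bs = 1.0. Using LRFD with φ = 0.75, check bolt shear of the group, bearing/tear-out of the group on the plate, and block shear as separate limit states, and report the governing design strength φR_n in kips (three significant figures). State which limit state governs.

70.7 kips (block shear governs)

Bolt shear: A_b = π·1.125²/4 = 0.994 in²; R_n = 68 × 0.994 × 3 × 1 = 202.8 kips → 0.75 × 202.8 = 152 kips.
Bearing: edge l_c = 1.125, r_n = 21.94 kips; interior l_c = 3.125, r_n = 43.87 kips; R_n = 21.94 + 2·43.87 = 109.7 kips → 82.3 kips.
Block shear: A_gv = 2.625, A_nv = 1.805, A_nt = 0.3672 in²; R_n = min(0.6F_uA_nv, 0.6F_yA_gv) + U_bs·F_u·A_nt = 94.25 kips → 70.7 kips.
Block shear governs: 70.7 kips.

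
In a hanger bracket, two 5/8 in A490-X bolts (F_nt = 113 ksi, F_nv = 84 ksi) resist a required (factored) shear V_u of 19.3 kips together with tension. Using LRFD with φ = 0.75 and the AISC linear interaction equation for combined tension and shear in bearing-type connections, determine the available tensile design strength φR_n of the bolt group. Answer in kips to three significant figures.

41.6 kips

A_b = π·0.625²/4 = 0.3068 in²; f_rv = 19.3 / (2 × 0.3068) = 31.45 ksi.
F'_nt = 1.3 F_nt − (F_nt / φF_nv) f_rv = 1.3·113 − (113/(0.75·84))·31.45 = 90.48 ksi, capped at F_nt → F'_nt = 90.48 ksi.
R_n = F'_nt · A_b · n = 90.48 × 0.3068 × 2 = 55.52 kips.
Design strength φR_n = 0.75 × 55.52 = 41.6 kips.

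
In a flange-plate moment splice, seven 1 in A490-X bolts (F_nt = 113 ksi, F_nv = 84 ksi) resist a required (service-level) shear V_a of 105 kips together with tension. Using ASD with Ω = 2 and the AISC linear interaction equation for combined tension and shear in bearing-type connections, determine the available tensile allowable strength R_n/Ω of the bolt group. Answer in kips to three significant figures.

A_b = π·1²/4 = 0.7854 in²; f_rv = 105 / (7 × 0.7854) = 19.1 ksi.
F'_nt = 1.3 F_nt − (Ω F_nt / F_nv) f_rv = 1.3·113 − (2·113/84)·19.1 = 95.52 ksi, capped at F_nt → F'_nt = 95.52 ksi.
R_n = F'_nt · A_b · n = 95.52 × 0.7854 × 7 = 525.1 kips.
Allowable strength R_n/Ω = 525.1 / 2 = 263 kips.

263 kips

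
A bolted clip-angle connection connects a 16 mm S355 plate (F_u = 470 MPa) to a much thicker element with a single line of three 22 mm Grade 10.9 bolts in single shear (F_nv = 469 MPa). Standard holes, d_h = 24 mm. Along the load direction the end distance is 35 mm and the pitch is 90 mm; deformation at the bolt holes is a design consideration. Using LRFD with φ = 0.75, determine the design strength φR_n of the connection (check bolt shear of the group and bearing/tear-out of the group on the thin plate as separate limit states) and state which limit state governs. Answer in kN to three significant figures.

401 kN (bolt shear governs)

Bolt shear: A_b = π·22²/4 = 380.1 mm²; R_n = 469 × 380.1 × 3 × 1 / 1000 = 534.8 kN → 0.75 × 534.8 = 401 kN.
Bearing (1.2 l_c t F_u ≤ 2.4 d t F_u): upper limit = 2.4·22·16·470 / 1000 = 397.1 kN.
  Edge l_c = 35 − 24/2 = 23 → r_n = 207.6 kN; interior l_c = 90 − 24 = 66 → r_n = 397.1 kN.
  R_n,bearing = 1·207.6 + 2·397.1 = 1002 kN → 0.75 × 1002 = 751 kN.
Bolt shear governs: 401 kN.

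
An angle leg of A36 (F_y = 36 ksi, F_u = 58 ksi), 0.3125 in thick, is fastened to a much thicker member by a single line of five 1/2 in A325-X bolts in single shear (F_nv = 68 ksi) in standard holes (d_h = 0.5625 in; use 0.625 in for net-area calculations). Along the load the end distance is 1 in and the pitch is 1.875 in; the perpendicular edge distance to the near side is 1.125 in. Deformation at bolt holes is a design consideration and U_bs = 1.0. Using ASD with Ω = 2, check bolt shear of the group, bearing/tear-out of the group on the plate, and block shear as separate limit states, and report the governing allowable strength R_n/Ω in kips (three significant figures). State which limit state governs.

Bolt shear: A_b = π·0.5²/4 = 0.1963 in²; R_n = 68 × 0.1963 × 5 × 1 = 66.76 kips → 66.76 / 2 = 33.4 kips.
Bearing: edge l_c = 0.7188, r_n = 15.63 kips; interior l_c = 1.312, r_n = 21.75 kips; R_n = 15.63 + 4·21.75 = 102.6 kips → 51.3 kips.
Block shear: A_gv = 2.656, A_nv = 1.777, A_nt = 0.2539 in²; R_n = min(0.6F_uA_nv, 0.6F_yA_gv) + U_bs·F_u·A_nt = 72.1 kips → 36.1 kips.
Bolt shear governs: 33.4 kips.

33.4 kips (bolt shear governs)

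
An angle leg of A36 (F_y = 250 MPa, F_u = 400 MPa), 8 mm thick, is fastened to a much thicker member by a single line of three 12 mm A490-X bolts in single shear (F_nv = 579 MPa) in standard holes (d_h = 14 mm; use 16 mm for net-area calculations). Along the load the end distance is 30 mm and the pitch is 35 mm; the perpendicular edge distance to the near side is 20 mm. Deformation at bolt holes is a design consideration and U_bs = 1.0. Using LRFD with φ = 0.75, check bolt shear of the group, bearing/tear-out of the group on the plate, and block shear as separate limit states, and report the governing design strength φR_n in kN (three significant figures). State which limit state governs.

Bolt shear: A_b = π·12²/4 = 113.1 mm²; R_n = 579 × 113.1 × 3 × 1 / 1000 = 196.5 kN → 0.75 × 196.5 = 147 kN.
Bearing: edge l_c = 23, r_n = 88.32 kN; interior l_c = 21, r_n = 80.64 kN; R_n = 88.32 + 2·80.64 = 249.6 kN → 187 kN.
Block shear: A_gv = 800, A_nv = 480, A_nt = 96 mm²; R_n = min(0.6F_uA_nv, 0.6F_yA_gv) + U_bs·F_u·A_nt = 153.6 kN → 115 kN.
Block shear governs: 115 kN.

115 kN (block shear governs)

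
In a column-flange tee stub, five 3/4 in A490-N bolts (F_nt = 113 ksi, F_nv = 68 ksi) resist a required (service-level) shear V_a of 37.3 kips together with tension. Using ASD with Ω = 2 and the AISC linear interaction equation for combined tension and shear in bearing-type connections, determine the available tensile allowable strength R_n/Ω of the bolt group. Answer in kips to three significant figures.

100 kips

A_b = π·0.75²/4 = 0.4418 in²; f_rv = 37.3 / (5 × 0.4418) = 16.89 ksi.
F'_nt = 1.3 F_nt − (Ω F_nt / F_nv) f_rv = 1.3·113 − (2·113/68)·16.89 = 90.78 ksi, capped at F_nt → F'_nt = 90.78 ksi.
R_n = F'_nt · A_b · n = 90.78 × 0.4418 × 5 = 200.5 kips.
Allowable strength R_n/Ω = 200.5 / 2 = 100 kips.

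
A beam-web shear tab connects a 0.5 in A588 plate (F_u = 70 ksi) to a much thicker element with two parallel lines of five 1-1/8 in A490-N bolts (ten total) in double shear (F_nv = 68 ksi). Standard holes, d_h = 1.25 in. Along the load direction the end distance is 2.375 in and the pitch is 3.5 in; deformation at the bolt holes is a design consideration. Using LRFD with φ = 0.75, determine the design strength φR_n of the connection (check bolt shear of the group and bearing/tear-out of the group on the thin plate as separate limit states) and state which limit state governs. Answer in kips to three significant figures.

Bolt shear: A_b = π·1.125²/4 = 0.994 in²; R_n = 68 × 0.994 × 10 × 2 = 1352 kips → 0.75 × 1352 = 1010 kips.
Bearing (1.2 l_c t F_u ≤ 2.4 d t F_u): upper limit = 2.4·1.125·0.5·70 = 94.5 kips.
  Edge l_c = 2.375 − 1.25/2 = 1.75 → r_n = 73.5 kips; interior l_c = 3.5 − 1.25 = 2.25 → r_n = 94.5 kips.
  R_n,bearing = 2·73.5 + 8·94.5 = 903 kips → 0.75 × 903 = 677 kips.
Bearing governs: 677 kips.

677 kips (bearing governs)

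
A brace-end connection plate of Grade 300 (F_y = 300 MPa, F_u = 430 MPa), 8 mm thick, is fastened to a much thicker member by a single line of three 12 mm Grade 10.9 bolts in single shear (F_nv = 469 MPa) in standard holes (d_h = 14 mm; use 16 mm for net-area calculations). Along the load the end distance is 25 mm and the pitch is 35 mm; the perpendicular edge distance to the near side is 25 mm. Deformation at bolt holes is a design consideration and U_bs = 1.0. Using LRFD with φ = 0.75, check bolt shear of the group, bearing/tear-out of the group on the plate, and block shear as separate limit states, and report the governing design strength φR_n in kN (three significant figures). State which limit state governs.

Bolt shear: A_b = π·12²/4 = 113.1 mm²; R_n = 469 × 113.1 × 3 × 1 / 1000 = 159.1 kN → 0.75 × 159.1 = 119 kN.
Bearing: edge l_c = 18, r_n = 74.3 kN; interior l_c = 21, r_n = 86.69 kN; R_n = 74.3 + 2·86.69 = 247.7 kN → 186 kN.
Block shear: A_gv = 760, A_nv = 440, A_nt = 136 mm²; R_n = min(0.6F_uA_nv, 0.6F_yA_gv) + U_bs·F_u·A_nt = 172 kN → 129 kN.
Bolt shear governs: 119 kN.

119 kN (bolt shear governs)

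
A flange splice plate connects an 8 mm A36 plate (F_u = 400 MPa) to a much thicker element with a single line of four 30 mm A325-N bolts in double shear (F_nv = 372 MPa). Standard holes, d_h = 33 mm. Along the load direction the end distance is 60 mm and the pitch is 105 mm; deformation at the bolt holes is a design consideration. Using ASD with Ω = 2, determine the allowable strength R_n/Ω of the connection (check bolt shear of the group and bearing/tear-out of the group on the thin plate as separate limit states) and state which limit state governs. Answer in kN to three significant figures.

Bolt shear: A_b = π·30²/4 = 706.9 mm²; R_n = 372 × 706.9 × 4 × 2 / 1000 = 2104 kN → 2104 / 2 = 1050 kN.
Bearing (1.2 l_c t F_u ≤ 2.4 d t F_u): upper limit = 2.4·30·8·400 / 1000 = 230.4 kN.
  Edge l_c = 60 − 33/2 = 43.5 → r_n = 167 kN; interior l_c = 105 − 33 = 72 → r_n = 230.4 kN.
  R_n,bearing = 1·167 + 3·230.4 = 858.2 kN → 858.2 / 2 = 429 kN.
Bearing governs: 429 kN.

429 kN (bearing governs)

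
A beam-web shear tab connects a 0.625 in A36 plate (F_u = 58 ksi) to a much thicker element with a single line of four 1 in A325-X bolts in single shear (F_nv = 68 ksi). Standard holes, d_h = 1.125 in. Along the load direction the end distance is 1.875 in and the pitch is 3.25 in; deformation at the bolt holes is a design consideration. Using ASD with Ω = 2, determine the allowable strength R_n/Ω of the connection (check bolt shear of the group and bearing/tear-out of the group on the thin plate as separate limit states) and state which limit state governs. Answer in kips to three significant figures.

107 kips (bolt shear governs)

Bolt shear: A_b = π·1²/4 = 0.7854 in²; R_n = 68 × 0.7854 × 4 × 1 = 213.6 kips → 213.6 / 2 = 107 kips.
Bearing (1.2 l_c t F_u ≤ 2.4 d t F_u): upper limit = 2.4·1·0.625·58 = 87 kips.
  Edge l_c = 1.875 − 1.125/2 = 1.312 → r_n = 57.09 kips; interior l_c = 3.25 − 1.125 = 2.125 → r_n = 87 kips.
  R_n,bearing = 1·57.09 + 3·87 = 318.1 kips → 318.1 / 2 = 159 kips.
Bolt shear governs: 107 kips.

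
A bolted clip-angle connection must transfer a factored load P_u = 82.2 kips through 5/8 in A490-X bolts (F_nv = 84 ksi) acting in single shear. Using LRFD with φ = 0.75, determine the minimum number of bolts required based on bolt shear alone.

A_b = π·0.625²/4 = 0.3068 in².
Per-bolt design strength φR_n = 0.75 × 84 × 0.3068 × 1 = 19.33 kips.
n ≥ 82.2 / 19.33 = 4.253 → use 5 bolts.

5 bolts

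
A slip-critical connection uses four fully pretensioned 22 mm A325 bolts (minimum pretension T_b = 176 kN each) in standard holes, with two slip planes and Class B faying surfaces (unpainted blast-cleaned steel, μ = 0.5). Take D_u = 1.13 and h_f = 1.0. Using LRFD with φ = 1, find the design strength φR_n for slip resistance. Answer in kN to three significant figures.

R_n = μ · D_u · h_f · T_b · n_s · n_b = 0.5 × 1.13 × 1.0 × 176 × 2 × 4 = 795.5 kN.
Design strength φR_n = 1 × 795.5 = 796 kN.

796 kN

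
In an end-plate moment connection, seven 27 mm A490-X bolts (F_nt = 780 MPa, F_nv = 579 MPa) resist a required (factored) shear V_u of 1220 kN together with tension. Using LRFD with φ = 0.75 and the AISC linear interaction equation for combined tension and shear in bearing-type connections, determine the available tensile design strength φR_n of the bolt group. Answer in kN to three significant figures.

A_b = π·27²/4 = 572.6 mm²; f_rv = 1220 × 1000 / (7 × 572.6) = 304.4 MPa.
F'_nt = 1.3 F_nt − (F_nt / φF_nv) f_rv = 1.3·780 − (780/(0.75·579))·304.4 = 467.2 MPa, capped at F_nt → F'_nt = 467.2 MPa.
R_n = F'_nt · A_b · n = 467.2 × 572.6 × 7 / 1000 = 1873 kN.
Design strength φR_n = 0.75 × 1873 = 1400 kN.

1400 kN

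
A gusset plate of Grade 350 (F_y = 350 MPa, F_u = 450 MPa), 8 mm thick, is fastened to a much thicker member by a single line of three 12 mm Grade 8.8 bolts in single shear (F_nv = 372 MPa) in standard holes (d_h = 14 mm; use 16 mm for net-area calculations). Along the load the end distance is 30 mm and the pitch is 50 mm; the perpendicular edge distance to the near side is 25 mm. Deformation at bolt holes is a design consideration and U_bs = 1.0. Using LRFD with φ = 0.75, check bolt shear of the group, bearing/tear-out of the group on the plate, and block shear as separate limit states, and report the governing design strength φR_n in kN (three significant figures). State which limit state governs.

94.7 kN (bolt shear governs)

Bolt shear: A_b = π·12²/4 = 113.1 mm²; R_n = 372 × 113.1 × 3 × 1 / 1000 = 126.2 kN → 0.75 × 126.2 = 94.7 kN.
Bearing: edge l_c = 23, r_n = 99.36 kN; interior l_c = 36, r_n = 103.7 kN; R_n = 99.36 + 2·103.7 = 306.7 kN → 230 kN.
Block shear: A_gv = 1040, A_nv = 720, A_nt = 136 mm²; R_n = min(0.6F_uA_nv, 0.6F_yA_gv) + U_bs·F_u·A_nt = 255.6 kN → 192 kN.
Bolt shear governs: 94.7 kN.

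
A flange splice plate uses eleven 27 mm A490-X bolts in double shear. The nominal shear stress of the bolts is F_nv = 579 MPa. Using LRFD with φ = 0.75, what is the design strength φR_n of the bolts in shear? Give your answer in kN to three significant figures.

A_b = π × 27² / 4 = 572.6 mm².
R_n = F_nv · A_b · n · n_s = 579 × 572.6 × 11 × 2 / 1000 = 7293 kN.
Design strength φR_n = 0.75 × 7293 = 5470 kN.

5470 kN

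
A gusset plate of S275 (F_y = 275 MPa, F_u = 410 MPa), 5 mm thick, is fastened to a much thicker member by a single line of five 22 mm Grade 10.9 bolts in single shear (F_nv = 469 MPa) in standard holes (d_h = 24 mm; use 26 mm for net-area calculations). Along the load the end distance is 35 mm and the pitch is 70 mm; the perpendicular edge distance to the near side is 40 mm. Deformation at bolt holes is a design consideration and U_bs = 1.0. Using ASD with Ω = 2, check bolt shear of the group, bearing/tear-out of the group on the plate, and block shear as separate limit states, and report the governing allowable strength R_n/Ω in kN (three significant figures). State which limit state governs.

Bolt shear: A_b = π·22²/4 = 380.1 mm²; R_n = 469 × 380.1 × 5 × 1 / 1000 = 891.4 kN → 891.4 / 2 = 446 kN.
Bearing: edge l_c = 23, r_n = 56.58 kN; interior l_c = 46, r_n = 108.2 kN; R_n = 56.58 + 4·108.2 = 489.5 kN → 245 kN.
Block shear: A_gv = 1575, A_nv = 990, A_nt = 135 mm²; R_n = min(0.6F_uA_nv, 0.6F_yA_gv) + U_bs·F_u·A_nt = 298.9 kN → 149 kN.
Block shear governs: 149 kN.

149 kN (block shear governs)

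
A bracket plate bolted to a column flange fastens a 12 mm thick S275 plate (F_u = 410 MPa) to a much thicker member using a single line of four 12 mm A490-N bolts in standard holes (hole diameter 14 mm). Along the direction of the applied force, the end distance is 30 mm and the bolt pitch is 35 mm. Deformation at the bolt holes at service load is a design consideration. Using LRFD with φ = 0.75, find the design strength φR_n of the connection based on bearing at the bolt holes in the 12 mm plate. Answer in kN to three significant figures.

Per bolt r_n = 1.2 l_c t F_u ≤ 2.4 d t F_u; upper limit = 2.4 × 12 × 12 × 410 / 1000 = 141.7 kN.
Edge bolt: l_c = 30 − 14/2 = 23 mm → 1.2 × 23 × 12 × 410 / 1000 = 135.8 → r_n = 135.8 kN.
Interior bolts: l_c = 35 − 14 = 21 mm → 1.2 × 21 × 12 × 410 / 1000 = 124 → r_n = 124 kN.
R_n = 1 × 135.8 + 3 × 124 = 507.7 kN.
Design strength φR_n = 0.75 × 507.7 = 381 kN.

381 kN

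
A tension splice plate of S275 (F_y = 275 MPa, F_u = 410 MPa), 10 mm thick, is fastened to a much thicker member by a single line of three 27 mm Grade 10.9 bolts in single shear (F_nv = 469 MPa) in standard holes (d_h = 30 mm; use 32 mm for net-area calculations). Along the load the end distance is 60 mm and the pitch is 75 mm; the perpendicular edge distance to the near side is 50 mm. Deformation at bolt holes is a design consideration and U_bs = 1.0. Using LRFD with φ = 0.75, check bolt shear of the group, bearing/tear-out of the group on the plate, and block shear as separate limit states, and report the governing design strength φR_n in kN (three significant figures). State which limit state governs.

Bolt shear: A_b = π·27²/4 = 572.6 mm²; R_n = 469 × 572.6 × 3 × 1 / 1000 = 805.6 kN → 0.75 × 805.6 = 604 kN.
Bearing: edge l_c = 45, r_n = 221.4 kN; interior l_c = 45, r_n = 221.4 kN; R_n = 221.4 + 2·221.4 = 664.2 kN → 498 kN.
Block shear: A_gv = 2100, A_nv = 1300, A_nt = 340 mm²; R_n = min(0.6F_uA_nv, 0.6F_yA_gv) + U_bs·F_u·A_nt = 459.2 kN → 344 kN.
Block shear governs: 344 kN.

344 kN (block shear governs)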